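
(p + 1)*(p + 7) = p^2 + 8*p + 7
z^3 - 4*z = z*(z - 2)*(z + 2)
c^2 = c^2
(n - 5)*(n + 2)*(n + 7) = n^3 + 4*n^2 - 31*n - 70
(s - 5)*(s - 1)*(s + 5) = s^3 - s^2 - 25*s + 25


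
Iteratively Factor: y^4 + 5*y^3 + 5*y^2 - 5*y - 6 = (y + 3)*(y^3 + 2*y^2 - y - 2) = (y - 1)*(y + 3)*(y^2 + 3*y + 2) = (y - 1)*(y + 2)*(y + 3)*(y + 1)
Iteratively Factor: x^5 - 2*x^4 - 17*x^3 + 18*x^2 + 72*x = (x)*(x^4 - 2*x^3 - 17*x^2 + 18*x + 72) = x*(x - 3)*(x^3 + x^2 - 14*x - 24) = x*(x - 3)*(x + 2)*(x^2 - x - 12) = x*(x - 4)*(x - 3)*(x + 2)*(x + 3)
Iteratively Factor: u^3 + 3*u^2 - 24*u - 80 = (u + 4)*(u^2 - u - 20) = (u - 5)*(u + 4)*(u + 4)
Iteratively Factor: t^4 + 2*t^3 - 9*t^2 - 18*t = (t + 2)*(t^3 - 9*t) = (t - 3)*(t + 2)*(t^2 + 3*t) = t*(t - 3)*(t + 2)*(t + 3)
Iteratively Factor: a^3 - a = (a - 1)*(a^2 + a) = (a - 1)*(a + 1)*(a)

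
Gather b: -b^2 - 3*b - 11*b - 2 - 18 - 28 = -b^2 - 14*b - 48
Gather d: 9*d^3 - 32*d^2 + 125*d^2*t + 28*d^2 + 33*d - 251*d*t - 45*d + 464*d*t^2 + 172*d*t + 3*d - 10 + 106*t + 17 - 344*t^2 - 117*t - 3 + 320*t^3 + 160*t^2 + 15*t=9*d^3 + d^2*(125*t - 4) + d*(464*t^2 - 79*t - 9) + 320*t^3 - 184*t^2 + 4*t + 4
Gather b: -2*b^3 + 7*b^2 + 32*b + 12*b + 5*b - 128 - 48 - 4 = -2*b^3 + 7*b^2 + 49*b - 180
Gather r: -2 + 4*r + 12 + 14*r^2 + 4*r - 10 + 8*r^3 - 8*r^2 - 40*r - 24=8*r^3 + 6*r^2 - 32*r - 24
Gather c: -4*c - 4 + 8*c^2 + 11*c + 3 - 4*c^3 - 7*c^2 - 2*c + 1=-4*c^3 + c^2 + 5*c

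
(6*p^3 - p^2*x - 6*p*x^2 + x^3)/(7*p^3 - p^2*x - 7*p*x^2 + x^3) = (-6*p + x)/(-7*p + x)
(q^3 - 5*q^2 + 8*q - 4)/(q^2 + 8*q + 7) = (q^3 - 5*q^2 + 8*q - 4)/(q^2 + 8*q + 7)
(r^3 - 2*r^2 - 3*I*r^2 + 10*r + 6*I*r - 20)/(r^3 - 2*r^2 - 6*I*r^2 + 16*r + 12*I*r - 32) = (r - 5*I)/(r - 8*I)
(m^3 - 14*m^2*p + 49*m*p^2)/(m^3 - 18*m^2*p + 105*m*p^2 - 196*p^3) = m/(m - 4*p)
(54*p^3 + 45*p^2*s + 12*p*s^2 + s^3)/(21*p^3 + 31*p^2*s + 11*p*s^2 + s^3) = (18*p^2 + 9*p*s + s^2)/(7*p^2 + 8*p*s + s^2)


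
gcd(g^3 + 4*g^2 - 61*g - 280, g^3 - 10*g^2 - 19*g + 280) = g^2 - 3*g - 40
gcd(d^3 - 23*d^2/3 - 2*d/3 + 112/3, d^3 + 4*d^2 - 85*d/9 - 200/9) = d - 8/3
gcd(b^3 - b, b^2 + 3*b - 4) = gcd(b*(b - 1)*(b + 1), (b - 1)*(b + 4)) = b - 1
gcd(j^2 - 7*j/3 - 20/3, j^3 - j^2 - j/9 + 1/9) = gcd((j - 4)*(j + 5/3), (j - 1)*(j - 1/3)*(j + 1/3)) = 1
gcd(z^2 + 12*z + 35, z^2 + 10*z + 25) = z + 5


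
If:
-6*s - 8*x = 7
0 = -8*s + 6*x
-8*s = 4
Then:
No Solution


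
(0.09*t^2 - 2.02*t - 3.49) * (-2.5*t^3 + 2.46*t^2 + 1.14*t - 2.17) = -0.225*t^5 + 5.2714*t^4 + 3.8584*t^3 - 11.0835*t^2 + 0.4048*t + 7.5733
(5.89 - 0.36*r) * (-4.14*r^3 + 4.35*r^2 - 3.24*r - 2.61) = 1.4904*r^4 - 25.9506*r^3 + 26.7879*r^2 - 18.144*r - 15.3729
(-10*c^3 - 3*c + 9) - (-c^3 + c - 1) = -9*c^3 - 4*c + 10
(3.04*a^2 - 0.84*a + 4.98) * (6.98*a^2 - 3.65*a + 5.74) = 21.2192*a^4 - 16.9592*a^3 + 55.276*a^2 - 22.9986*a + 28.5852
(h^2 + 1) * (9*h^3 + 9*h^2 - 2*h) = 9*h^5 + 9*h^4 + 7*h^3 + 9*h^2 - 2*h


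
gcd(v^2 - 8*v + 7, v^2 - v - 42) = v - 7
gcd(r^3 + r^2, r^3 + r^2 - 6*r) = r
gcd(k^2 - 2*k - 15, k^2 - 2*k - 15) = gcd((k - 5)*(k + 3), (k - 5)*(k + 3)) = k^2 - 2*k - 15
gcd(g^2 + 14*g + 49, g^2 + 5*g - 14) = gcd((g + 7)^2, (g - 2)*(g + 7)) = g + 7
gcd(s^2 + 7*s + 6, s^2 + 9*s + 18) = s + 6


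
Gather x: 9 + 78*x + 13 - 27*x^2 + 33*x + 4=-27*x^2 + 111*x + 26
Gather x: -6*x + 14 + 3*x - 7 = 7 - 3*x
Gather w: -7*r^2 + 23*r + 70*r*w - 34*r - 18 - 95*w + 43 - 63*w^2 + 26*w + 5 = -7*r^2 - 11*r - 63*w^2 + w*(70*r - 69) + 30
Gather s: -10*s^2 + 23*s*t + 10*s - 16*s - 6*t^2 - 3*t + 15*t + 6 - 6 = -10*s^2 + s*(23*t - 6) - 6*t^2 + 12*t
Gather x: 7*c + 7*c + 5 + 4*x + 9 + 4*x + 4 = 14*c + 8*x + 18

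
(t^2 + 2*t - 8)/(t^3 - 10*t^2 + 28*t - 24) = (t + 4)/(t^2 - 8*t + 12)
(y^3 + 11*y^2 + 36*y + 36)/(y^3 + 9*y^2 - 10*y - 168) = (y^2 + 5*y + 6)/(y^2 + 3*y - 28)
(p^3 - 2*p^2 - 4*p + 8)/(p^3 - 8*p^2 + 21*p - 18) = (p^2 - 4)/(p^2 - 6*p + 9)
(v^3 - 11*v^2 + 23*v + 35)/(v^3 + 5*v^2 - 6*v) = (v^3 - 11*v^2 + 23*v + 35)/(v*(v^2 + 5*v - 6))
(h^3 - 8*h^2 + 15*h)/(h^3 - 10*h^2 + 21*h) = (h - 5)/(h - 7)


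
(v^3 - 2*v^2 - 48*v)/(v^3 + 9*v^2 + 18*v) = (v - 8)/(v + 3)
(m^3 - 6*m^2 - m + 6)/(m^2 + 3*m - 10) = (m^3 - 6*m^2 - m + 6)/(m^2 + 3*m - 10)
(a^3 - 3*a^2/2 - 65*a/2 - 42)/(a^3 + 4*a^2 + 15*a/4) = 2*(a^2 - 3*a - 28)/(a*(2*a + 5))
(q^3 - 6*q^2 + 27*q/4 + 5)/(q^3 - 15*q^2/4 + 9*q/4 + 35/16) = 4*(q - 4)/(4*q - 7)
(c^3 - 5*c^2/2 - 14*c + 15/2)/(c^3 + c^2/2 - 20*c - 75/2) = (2*c - 1)/(2*c + 5)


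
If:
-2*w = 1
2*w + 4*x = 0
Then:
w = -1/2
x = 1/4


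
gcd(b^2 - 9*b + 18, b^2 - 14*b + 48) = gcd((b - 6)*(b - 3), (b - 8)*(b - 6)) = b - 6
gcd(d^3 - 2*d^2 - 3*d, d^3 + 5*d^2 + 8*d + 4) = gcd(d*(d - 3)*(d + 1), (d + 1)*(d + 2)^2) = d + 1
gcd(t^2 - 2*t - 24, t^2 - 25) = 1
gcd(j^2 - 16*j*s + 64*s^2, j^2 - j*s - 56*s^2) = -j + 8*s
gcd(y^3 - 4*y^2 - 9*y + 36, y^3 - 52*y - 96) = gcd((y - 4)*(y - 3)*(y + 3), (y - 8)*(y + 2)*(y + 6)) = 1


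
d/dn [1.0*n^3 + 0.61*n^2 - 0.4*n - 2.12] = 3.0*n^2 + 1.22*n - 0.4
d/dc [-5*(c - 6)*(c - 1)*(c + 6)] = -15*c^2 + 10*c + 180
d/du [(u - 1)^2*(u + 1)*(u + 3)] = 4*u^3 + 6*u^2 - 8*u - 2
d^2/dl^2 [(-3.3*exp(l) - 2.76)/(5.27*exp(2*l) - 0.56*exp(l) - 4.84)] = (-91.65057*exp(4*l) - 316.351776*exp(3*l) - 480.598704*exp(2*l) - 273.516288*exp(l) - 69.823776)*exp(l)/(146.363183*exp(6*l) - 46.658472*exp(5*l) - 398.304492*exp(4*l) + 85.527232*exp(3*l) + 365.805264*exp(2*l) - 39.355008*exp(l) - 113.379904)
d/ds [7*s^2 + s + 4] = 14*s + 1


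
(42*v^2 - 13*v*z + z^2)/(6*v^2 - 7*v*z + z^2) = (-7*v + z)/(-v + z)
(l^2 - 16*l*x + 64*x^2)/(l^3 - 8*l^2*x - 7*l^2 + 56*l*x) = (l - 8*x)/(l*(l - 7))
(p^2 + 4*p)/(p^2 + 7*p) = (p + 4)/(p + 7)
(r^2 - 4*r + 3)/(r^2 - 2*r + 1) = (r - 3)/(r - 1)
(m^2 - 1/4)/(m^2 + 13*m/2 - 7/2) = (m + 1/2)/(m + 7)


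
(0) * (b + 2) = 0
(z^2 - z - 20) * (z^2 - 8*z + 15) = z^4 - 9*z^3 + 3*z^2 + 145*z - 300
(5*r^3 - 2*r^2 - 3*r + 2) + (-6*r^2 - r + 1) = 5*r^3 - 8*r^2 - 4*r + 3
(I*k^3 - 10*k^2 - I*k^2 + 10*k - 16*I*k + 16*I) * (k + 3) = I*k^4 - 10*k^3 + 2*I*k^3 - 20*k^2 - 19*I*k^2 + 30*k - 32*I*k + 48*I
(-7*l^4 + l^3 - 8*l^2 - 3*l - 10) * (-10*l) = 70*l^5 - 10*l^4 + 80*l^3 + 30*l^2 + 100*l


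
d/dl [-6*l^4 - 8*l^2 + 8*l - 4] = -24*l^3 - 16*l + 8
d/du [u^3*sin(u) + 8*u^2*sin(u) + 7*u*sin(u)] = u^3*cos(u) + 3*u^2*sin(u) + 8*u^2*cos(u) + 16*u*sin(u) + 7*u*cos(u) + 7*sin(u)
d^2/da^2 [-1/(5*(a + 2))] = -2/(5*(a + 2)^3)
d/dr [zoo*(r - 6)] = zoo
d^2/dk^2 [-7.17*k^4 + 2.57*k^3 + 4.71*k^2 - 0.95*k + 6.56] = -86.04*k^2 + 15.42*k + 9.42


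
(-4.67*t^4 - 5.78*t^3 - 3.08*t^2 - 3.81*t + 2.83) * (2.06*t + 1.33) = -9.6202*t^5 - 18.1179*t^4 - 14.0322*t^3 - 11.945*t^2 + 0.7625*t + 3.7639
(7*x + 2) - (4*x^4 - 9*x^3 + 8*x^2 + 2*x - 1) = -4*x^4 + 9*x^3 - 8*x^2 + 5*x + 3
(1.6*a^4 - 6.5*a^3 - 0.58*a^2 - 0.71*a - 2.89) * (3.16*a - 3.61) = 5.056*a^5 - 26.316*a^4 + 21.6322*a^3 - 0.1498*a^2 - 6.5693*a + 10.4329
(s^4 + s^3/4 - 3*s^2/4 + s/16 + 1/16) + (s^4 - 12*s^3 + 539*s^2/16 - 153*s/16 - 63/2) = 2*s^4 - 47*s^3/4 + 527*s^2/16 - 19*s/2 - 503/16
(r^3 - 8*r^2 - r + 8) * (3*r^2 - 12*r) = 3*r^5 - 36*r^4 + 93*r^3 + 36*r^2 - 96*r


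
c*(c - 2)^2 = c^3 - 4*c^2 + 4*c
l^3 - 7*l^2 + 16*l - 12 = (l - 3)*(l - 2)^2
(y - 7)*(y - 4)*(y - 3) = y^3 - 14*y^2 + 61*y - 84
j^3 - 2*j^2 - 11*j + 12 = (j - 4)*(j - 1)*(j + 3)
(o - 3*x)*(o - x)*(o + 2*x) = o^3 - 2*o^2*x - 5*o*x^2 + 6*x^3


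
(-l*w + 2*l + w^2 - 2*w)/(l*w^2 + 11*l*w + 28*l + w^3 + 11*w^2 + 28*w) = (-l*w + 2*l + w^2 - 2*w)/(l*w^2 + 11*l*w + 28*l + w^3 + 11*w^2 + 28*w)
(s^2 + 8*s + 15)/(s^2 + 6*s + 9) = (s + 5)/(s + 3)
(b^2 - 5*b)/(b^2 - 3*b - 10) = b/(b + 2)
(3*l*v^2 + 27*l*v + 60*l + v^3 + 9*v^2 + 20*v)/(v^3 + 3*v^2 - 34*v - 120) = (3*l + v)/(v - 6)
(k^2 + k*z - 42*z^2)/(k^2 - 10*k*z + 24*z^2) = (-k - 7*z)/(-k + 4*z)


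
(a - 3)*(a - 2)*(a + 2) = a^3 - 3*a^2 - 4*a + 12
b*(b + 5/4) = b^2 + 5*b/4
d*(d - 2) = d^2 - 2*d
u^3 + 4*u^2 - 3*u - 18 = (u - 2)*(u + 3)^2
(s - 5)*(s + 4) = s^2 - s - 20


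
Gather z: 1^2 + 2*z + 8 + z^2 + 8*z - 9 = z^2 + 10*z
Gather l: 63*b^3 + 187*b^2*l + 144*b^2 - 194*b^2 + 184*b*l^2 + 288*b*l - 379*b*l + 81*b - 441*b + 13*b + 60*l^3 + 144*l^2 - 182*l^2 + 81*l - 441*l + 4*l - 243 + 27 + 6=63*b^3 - 50*b^2 - 347*b + 60*l^3 + l^2*(184*b - 38) + l*(187*b^2 - 91*b - 356) - 210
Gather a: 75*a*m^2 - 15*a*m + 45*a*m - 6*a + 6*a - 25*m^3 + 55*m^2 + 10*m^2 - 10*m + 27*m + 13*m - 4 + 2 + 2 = a*(75*m^2 + 30*m) - 25*m^3 + 65*m^2 + 30*m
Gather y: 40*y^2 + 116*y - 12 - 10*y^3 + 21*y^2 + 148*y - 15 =-10*y^3 + 61*y^2 + 264*y - 27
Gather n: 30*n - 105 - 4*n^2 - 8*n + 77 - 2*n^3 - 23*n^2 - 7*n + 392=-2*n^3 - 27*n^2 + 15*n + 364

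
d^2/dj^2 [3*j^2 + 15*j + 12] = 6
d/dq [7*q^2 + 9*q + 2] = 14*q + 9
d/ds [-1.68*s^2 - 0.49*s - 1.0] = -3.36*s - 0.49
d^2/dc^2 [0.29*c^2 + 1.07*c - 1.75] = 0.580000000000000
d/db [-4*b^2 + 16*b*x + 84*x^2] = -8*b + 16*x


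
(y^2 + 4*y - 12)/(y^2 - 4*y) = (y^2 + 4*y - 12)/(y*(y - 4))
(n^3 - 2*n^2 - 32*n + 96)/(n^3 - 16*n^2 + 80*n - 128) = (n + 6)/(n - 8)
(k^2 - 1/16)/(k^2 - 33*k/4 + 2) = (k + 1/4)/(k - 8)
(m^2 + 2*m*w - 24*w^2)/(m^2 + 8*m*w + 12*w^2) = (m - 4*w)/(m + 2*w)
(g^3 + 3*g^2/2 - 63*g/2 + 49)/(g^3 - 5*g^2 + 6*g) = (2*g^2 + 7*g - 49)/(2*g*(g - 3))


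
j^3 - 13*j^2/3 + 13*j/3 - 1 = (j - 3)*(j - 1)*(j - 1/3)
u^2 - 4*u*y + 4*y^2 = (u - 2*y)^2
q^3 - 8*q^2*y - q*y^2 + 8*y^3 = (q - 8*y)*(q - y)*(q + y)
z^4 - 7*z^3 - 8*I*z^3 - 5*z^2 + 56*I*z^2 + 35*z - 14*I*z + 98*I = (z - 7)*(z - 7*I)*(z - 2*I)*(z + I)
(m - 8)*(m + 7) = m^2 - m - 56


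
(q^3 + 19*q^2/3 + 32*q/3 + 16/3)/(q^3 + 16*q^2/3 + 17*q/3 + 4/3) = (3*q + 4)/(3*q + 1)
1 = 1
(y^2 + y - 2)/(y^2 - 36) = (y^2 + y - 2)/(y^2 - 36)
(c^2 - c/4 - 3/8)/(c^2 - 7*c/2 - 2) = (c - 3/4)/(c - 4)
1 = 1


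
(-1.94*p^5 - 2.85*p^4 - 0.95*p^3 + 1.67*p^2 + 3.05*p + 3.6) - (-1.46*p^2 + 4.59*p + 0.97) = -1.94*p^5 - 2.85*p^4 - 0.95*p^3 + 3.13*p^2 - 1.54*p + 2.63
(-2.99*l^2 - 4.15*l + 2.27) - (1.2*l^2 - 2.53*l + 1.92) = -4.19*l^2 - 1.62*l + 0.35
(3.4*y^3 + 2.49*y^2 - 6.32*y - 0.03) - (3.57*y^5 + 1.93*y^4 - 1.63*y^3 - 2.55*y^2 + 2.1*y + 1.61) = -3.57*y^5 - 1.93*y^4 + 5.03*y^3 + 5.04*y^2 - 8.42*y - 1.64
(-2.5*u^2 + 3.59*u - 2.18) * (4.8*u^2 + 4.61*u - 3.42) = -12.0*u^4 + 5.707*u^3 + 14.6359*u^2 - 22.3276*u + 7.4556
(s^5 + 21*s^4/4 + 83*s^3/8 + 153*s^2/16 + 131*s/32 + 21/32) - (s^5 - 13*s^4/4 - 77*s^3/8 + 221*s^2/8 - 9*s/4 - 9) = 17*s^4/2 + 20*s^3 - 289*s^2/16 + 203*s/32 + 309/32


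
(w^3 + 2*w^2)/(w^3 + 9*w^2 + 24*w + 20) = w^2/(w^2 + 7*w + 10)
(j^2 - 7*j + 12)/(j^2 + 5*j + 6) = (j^2 - 7*j + 12)/(j^2 + 5*j + 6)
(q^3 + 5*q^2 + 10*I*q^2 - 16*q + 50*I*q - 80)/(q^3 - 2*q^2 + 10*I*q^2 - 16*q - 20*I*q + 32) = (q + 5)/(q - 2)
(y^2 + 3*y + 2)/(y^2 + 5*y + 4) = (y + 2)/(y + 4)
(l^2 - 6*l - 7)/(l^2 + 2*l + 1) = (l - 7)/(l + 1)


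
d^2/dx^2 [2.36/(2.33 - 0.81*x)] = -3.096792/(0.81*x - 2.33)^3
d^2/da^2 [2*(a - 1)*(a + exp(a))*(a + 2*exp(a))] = 6*a^2*exp(a) + 16*a*exp(2*a) + 18*a*exp(a) + 12*a - 4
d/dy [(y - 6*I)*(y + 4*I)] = 2*y - 2*I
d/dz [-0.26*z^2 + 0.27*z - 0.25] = 0.27 - 0.52*z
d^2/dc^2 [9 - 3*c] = 0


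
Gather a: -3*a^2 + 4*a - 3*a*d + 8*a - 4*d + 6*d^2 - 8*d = -3*a^2 + a*(12 - 3*d) + 6*d^2 - 12*d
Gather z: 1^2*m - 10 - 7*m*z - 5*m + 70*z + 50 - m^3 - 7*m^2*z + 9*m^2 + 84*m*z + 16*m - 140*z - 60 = -m^3 + 9*m^2 + 12*m + z*(-7*m^2 + 77*m - 70) - 20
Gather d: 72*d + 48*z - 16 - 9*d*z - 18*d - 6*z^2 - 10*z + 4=d*(54 - 9*z) - 6*z^2 + 38*z - 12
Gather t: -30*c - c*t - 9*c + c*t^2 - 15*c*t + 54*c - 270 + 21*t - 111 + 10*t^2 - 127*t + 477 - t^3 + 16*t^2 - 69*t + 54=15*c - t^3 + t^2*(c + 26) + t*(-16*c - 175) + 150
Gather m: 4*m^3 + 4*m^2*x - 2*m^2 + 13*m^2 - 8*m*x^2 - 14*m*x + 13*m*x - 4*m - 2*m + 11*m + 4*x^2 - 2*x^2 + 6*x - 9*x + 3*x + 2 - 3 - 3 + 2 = 4*m^3 + m^2*(4*x + 11) + m*(-8*x^2 - x + 5) + 2*x^2 - 2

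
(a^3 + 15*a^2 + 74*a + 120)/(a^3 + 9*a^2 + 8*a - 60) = (a + 4)/(a - 2)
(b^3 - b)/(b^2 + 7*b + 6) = b*(b - 1)/(b + 6)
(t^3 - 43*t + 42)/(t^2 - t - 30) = (t^2 + 6*t - 7)/(t + 5)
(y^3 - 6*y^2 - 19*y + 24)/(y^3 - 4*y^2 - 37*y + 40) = (y + 3)/(y + 5)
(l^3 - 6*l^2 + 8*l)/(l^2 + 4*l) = (l^2 - 6*l + 8)/(l + 4)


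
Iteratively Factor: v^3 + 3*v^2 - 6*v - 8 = (v + 1)*(v^2 + 2*v - 8) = (v - 2)*(v + 1)*(v + 4)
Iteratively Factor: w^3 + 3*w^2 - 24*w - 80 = (w + 4)*(w^2 - w - 20) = (w + 4)^2*(w - 5)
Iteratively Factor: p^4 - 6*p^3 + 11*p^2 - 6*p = (p - 2)*(p^3 - 4*p^2 + 3*p) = (p - 3)*(p - 2)*(p^2 - p) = p*(p - 3)*(p - 2)*(p - 1)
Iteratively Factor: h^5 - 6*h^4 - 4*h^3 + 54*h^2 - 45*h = (h - 1)*(h^4 - 5*h^3 - 9*h^2 + 45*h) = (h - 5)*(h - 1)*(h^3 - 9*h) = (h - 5)*(h - 1)*(h + 3)*(h^2 - 3*h) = (h - 5)*(h - 3)*(h - 1)*(h + 3)*(h)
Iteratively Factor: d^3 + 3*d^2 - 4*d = (d + 4)*(d^2 - d) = d*(d + 4)*(d - 1)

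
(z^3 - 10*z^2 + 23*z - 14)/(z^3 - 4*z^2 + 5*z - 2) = (z - 7)/(z - 1)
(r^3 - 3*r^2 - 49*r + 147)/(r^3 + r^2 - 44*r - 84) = (r^2 + 4*r - 21)/(r^2 + 8*r + 12)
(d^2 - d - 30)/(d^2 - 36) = (d + 5)/(d + 6)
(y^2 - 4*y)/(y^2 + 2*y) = (y - 4)/(y + 2)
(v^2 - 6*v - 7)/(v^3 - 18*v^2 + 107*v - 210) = (v + 1)/(v^2 - 11*v + 30)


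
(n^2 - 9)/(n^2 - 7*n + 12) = (n + 3)/(n - 4)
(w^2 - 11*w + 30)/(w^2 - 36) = (w - 5)/(w + 6)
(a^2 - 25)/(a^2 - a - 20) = (a + 5)/(a + 4)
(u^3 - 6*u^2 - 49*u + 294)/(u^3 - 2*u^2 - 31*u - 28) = (u^2 + u - 42)/(u^2 + 5*u + 4)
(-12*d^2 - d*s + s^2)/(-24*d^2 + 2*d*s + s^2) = (3*d + s)/(6*d + s)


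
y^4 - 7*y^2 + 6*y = y*(y - 2)*(y - 1)*(y + 3)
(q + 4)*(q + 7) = q^2 + 11*q + 28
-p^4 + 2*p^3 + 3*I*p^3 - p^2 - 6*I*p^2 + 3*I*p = p*(p - 3*I)*(I*p - I)^2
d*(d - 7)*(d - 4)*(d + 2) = d^4 - 9*d^3 + 6*d^2 + 56*d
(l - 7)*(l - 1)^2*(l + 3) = l^4 - 6*l^3 - 12*l^2 + 38*l - 21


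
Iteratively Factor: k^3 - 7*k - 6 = (k + 2)*(k^2 - 2*k - 3) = (k + 1)*(k + 2)*(k - 3)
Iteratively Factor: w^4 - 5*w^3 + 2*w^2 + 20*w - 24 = (w - 2)*(w^3 - 3*w^2 - 4*w + 12) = (w - 2)*(w + 2)*(w^2 - 5*w + 6) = (w - 3)*(w - 2)*(w + 2)*(w - 2)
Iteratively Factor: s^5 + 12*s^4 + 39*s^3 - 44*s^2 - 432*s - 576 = (s + 4)*(s^4 + 8*s^3 + 7*s^2 - 72*s - 144) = (s + 3)*(s + 4)*(s^3 + 5*s^2 - 8*s - 48) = (s - 3)*(s + 3)*(s + 4)*(s^2 + 8*s + 16) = (s - 3)*(s + 3)*(s + 4)^2*(s + 4)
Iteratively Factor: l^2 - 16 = (l - 4)*(l + 4)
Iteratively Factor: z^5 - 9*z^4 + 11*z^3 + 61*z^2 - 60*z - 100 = (z - 5)*(z^4 - 4*z^3 - 9*z^2 + 16*z + 20) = (z - 5)^2*(z^3 + z^2 - 4*z - 4) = (z - 5)^2*(z - 2)*(z^2 + 3*z + 2) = (z - 5)^2*(z - 2)*(z + 1)*(z + 2)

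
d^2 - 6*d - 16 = (d - 8)*(d + 2)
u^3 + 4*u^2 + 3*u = u*(u + 1)*(u + 3)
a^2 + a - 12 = (a - 3)*(a + 4)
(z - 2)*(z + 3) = z^2 + z - 6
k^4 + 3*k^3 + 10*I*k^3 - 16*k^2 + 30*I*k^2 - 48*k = k*(k + 3)*(k + 2*I)*(k + 8*I)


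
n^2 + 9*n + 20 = (n + 4)*(n + 5)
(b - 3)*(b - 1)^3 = b^4 - 6*b^3 + 12*b^2 - 10*b + 3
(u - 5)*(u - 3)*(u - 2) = u^3 - 10*u^2 + 31*u - 30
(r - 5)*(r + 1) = r^2 - 4*r - 5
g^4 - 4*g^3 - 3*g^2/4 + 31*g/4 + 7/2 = (g - 7/2)*(g - 2)*(g + 1/2)*(g + 1)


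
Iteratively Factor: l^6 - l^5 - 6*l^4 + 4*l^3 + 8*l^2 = (l - 2)*(l^5 + l^4 - 4*l^3 - 4*l^2) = (l - 2)^2*(l^4 + 3*l^3 + 2*l^2) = (l - 2)^2*(l + 1)*(l^3 + 2*l^2) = l*(l - 2)^2*(l + 1)*(l^2 + 2*l) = l^2*(l - 2)^2*(l + 1)*(l + 2)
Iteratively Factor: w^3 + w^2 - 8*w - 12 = (w + 2)*(w^2 - w - 6) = (w - 3)*(w + 2)*(w + 2)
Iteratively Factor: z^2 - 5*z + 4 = (z - 4)*(z - 1)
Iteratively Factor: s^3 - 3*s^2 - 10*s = (s)*(s^2 - 3*s - 10) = s*(s - 5)*(s + 2)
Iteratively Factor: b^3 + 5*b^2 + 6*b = (b + 3)*(b^2 + 2*b) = (b + 2)*(b + 3)*(b)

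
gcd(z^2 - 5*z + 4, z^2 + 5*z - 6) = z - 1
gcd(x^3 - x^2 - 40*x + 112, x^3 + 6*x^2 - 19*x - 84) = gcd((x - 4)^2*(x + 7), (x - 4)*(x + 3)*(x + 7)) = x^2 + 3*x - 28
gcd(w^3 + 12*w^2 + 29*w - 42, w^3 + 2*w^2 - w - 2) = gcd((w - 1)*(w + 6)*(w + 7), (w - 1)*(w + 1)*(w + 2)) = w - 1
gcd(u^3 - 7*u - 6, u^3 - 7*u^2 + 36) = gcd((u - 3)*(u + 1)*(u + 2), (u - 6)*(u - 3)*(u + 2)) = u^2 - u - 6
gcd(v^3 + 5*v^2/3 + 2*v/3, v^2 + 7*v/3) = v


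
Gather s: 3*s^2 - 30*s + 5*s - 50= 3*s^2 - 25*s - 50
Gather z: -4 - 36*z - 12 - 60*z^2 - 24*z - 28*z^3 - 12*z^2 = -28*z^3 - 72*z^2 - 60*z - 16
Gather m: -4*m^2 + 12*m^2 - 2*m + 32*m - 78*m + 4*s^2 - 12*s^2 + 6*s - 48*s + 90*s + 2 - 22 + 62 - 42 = 8*m^2 - 48*m - 8*s^2 + 48*s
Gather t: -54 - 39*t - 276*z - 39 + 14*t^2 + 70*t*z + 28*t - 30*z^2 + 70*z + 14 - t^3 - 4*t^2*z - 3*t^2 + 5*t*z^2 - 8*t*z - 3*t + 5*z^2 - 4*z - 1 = -t^3 + t^2*(11 - 4*z) + t*(5*z^2 + 62*z - 14) - 25*z^2 - 210*z - 80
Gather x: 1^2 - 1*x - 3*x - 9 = -4*x - 8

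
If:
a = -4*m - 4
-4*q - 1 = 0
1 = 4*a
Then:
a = 1/4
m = -17/16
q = -1/4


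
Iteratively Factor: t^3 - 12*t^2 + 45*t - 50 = (t - 2)*(t^2 - 10*t + 25) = (t - 5)*(t - 2)*(t - 5)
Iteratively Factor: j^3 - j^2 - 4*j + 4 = (j + 2)*(j^2 - 3*j + 2) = (j - 2)*(j + 2)*(j - 1)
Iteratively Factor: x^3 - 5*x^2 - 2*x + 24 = (x - 4)*(x^2 - x - 6) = (x - 4)*(x - 3)*(x + 2)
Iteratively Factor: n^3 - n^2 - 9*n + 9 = (n + 3)*(n^2 - 4*n + 3) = (n - 3)*(n + 3)*(n - 1)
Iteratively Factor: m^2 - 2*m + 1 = (m - 1)*(m - 1)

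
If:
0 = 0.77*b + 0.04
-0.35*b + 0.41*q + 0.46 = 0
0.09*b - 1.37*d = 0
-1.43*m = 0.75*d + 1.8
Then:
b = -0.05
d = -0.00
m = -1.26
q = -1.17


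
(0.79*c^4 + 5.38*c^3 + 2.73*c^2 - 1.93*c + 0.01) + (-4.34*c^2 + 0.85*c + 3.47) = 0.79*c^4 + 5.38*c^3 - 1.61*c^2 - 1.08*c + 3.48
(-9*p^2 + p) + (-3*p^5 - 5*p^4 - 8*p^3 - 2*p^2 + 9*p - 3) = -3*p^5 - 5*p^4 - 8*p^3 - 11*p^2 + 10*p - 3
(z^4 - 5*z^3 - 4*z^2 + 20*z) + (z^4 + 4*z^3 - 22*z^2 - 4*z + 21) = 2*z^4 - z^3 - 26*z^2 + 16*z + 21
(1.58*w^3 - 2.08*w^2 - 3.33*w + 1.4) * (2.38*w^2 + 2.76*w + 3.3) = 3.7604*w^5 - 0.5896*w^4 - 8.4522*w^3 - 12.7228*w^2 - 7.125*w + 4.62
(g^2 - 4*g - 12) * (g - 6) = g^3 - 10*g^2 + 12*g + 72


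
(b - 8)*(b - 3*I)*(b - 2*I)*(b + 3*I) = b^4 - 8*b^3 - 2*I*b^3 + 9*b^2 + 16*I*b^2 - 72*b - 18*I*b + 144*I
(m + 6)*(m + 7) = m^2 + 13*m + 42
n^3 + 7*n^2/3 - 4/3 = (n - 2/3)*(n + 1)*(n + 2)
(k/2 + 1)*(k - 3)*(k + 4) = k^3/2 + 3*k^2/2 - 5*k - 12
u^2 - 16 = (u - 4)*(u + 4)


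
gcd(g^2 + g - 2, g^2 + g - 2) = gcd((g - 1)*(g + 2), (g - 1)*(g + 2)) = g^2 + g - 2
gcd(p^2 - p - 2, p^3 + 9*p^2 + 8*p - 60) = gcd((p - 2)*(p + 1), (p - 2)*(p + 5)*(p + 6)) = p - 2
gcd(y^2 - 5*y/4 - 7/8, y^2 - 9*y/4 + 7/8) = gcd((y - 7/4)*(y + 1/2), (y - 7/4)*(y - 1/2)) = y - 7/4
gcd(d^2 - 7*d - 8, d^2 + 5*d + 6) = 1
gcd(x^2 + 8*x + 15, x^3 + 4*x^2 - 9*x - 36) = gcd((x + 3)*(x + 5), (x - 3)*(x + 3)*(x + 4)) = x + 3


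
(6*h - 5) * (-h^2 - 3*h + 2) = -6*h^3 - 13*h^2 + 27*h - 10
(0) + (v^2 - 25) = v^2 - 25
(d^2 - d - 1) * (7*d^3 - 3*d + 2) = 7*d^5 - 7*d^4 - 10*d^3 + 5*d^2 + d - 2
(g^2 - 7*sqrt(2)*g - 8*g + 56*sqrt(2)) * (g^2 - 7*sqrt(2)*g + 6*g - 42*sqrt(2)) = g^4 - 14*sqrt(2)*g^3 - 2*g^3 + 28*sqrt(2)*g^2 + 50*g^2 - 196*g + 672*sqrt(2)*g - 4704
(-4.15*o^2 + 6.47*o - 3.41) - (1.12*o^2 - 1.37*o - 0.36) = -5.27*o^2 + 7.84*o - 3.05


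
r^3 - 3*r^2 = r^2*(r - 3)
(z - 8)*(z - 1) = z^2 - 9*z + 8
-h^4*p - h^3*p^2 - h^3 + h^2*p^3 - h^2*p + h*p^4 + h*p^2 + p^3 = (-h + p)*(h + p)^2*(h*p + 1)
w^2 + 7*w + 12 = (w + 3)*(w + 4)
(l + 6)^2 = l^2 + 12*l + 36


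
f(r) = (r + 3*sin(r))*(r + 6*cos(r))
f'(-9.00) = -10.47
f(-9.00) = 148.09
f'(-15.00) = -58.07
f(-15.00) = 331.53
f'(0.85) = 3.45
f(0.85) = 14.93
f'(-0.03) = 23.72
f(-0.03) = -0.72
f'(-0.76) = -3.12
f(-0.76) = -10.15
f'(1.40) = -17.75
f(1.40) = 10.54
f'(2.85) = 2.74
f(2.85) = -10.75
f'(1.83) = -22.63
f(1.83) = 1.38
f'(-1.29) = -27.54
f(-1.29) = -1.56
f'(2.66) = -2.80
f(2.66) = -10.76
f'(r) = (1 - 6*sin(r))*(r + 3*sin(r)) + (r + 6*cos(r))*(3*cos(r) + 1) = -(r + 3*sin(r))*(6*sin(r) - 1) + (r + 6*cos(r))*(3*cos(r) + 1)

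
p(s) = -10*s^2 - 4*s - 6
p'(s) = -20*s - 4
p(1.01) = -20.24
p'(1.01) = -24.20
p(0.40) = -9.20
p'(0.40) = -12.00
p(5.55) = -336.22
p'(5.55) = -115.00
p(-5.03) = -238.89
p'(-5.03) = 96.60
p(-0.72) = -8.30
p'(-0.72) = 10.40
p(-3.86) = -139.56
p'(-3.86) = 73.20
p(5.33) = -311.41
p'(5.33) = -110.60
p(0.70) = -13.70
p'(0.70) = -18.00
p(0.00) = -6.00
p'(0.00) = -4.00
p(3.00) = -108.00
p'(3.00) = -64.00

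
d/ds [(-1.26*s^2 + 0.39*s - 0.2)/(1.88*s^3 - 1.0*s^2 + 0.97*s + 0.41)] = (2.3688*s^4 - 1.4664*s^3 + 0.2958*s^2 - 1.4332*s + 0.3539)/(3.5344*s^6 - 3.76*s^5 + 4.6472*s^4 - 0.3984*s^3 + 0.1209*s^2 + 0.7954*s + 0.1681)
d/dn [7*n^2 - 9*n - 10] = 14*n - 9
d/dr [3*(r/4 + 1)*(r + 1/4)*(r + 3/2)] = 9*r^2/4 + 69*r/8 + 177/32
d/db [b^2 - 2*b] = 2*b - 2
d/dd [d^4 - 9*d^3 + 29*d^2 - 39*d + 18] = 4*d^3 - 27*d^2 + 58*d - 39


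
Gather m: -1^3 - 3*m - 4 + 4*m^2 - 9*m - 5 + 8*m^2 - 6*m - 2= 12*m^2 - 18*m - 12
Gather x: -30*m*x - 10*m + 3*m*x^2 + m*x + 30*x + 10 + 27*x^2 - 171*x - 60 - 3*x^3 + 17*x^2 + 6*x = -10*m - 3*x^3 + x^2*(3*m + 44) + x*(-29*m - 135) - 50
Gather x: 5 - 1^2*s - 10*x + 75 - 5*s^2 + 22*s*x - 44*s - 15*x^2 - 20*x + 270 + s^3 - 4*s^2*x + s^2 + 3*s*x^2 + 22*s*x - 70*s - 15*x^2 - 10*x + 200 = s^3 - 4*s^2 - 115*s + x^2*(3*s - 30) + x*(-4*s^2 + 44*s - 40) + 550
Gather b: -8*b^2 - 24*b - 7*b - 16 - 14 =-8*b^2 - 31*b - 30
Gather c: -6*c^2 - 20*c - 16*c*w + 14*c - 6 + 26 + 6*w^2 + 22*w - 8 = -6*c^2 + c*(-16*w - 6) + 6*w^2 + 22*w + 12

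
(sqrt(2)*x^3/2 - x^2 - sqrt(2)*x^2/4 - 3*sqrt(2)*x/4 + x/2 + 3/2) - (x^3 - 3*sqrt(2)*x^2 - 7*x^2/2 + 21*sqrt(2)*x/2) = -x^3 + sqrt(2)*x^3/2 + 5*x^2/2 + 11*sqrt(2)*x^2/4 - 45*sqrt(2)*x/4 + x/2 + 3/2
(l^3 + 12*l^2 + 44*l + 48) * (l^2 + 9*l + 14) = l^5 + 21*l^4 + 166*l^3 + 612*l^2 + 1048*l + 672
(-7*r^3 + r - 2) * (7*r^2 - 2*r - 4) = -49*r^5 + 14*r^4 + 35*r^3 - 16*r^2 + 8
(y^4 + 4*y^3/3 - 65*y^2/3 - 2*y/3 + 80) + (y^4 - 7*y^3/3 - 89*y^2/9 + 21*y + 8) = 2*y^4 - y^3 - 284*y^2/9 + 61*y/3 + 88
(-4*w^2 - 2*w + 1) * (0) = 0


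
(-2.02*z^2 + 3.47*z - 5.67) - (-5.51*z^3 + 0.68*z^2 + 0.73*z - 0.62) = 5.51*z^3 - 2.7*z^2 + 2.74*z - 5.05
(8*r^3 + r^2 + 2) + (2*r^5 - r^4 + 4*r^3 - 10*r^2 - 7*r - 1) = 2*r^5 - r^4 + 12*r^3 - 9*r^2 - 7*r + 1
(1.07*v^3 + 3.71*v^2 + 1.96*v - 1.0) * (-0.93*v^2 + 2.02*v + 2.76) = -0.9951*v^5 - 1.2889*v^4 + 8.6246*v^3 + 15.1288*v^2 + 3.3896*v - 2.76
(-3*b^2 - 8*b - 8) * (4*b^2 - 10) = -12*b^4 - 32*b^3 - 2*b^2 + 80*b + 80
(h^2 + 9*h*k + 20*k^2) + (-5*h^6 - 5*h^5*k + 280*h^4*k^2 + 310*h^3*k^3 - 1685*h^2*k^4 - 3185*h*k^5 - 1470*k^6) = -5*h^6 - 5*h^5*k + 280*h^4*k^2 + 310*h^3*k^3 - 1685*h^2*k^4 + h^2 - 3185*h*k^5 + 9*h*k - 1470*k^6 + 20*k^2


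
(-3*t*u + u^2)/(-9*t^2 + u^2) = u/(3*t + u)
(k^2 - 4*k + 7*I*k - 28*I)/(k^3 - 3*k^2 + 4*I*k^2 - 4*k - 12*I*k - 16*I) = (k + 7*I)/(k^2 + k*(1 + 4*I) + 4*I)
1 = 1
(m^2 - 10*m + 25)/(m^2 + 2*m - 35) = (m - 5)/(m + 7)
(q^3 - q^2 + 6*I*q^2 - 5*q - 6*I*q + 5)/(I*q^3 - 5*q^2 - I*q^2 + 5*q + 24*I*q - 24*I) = (-I*q^2 + 6*q + 5*I)/(q^2 + 5*I*q + 24)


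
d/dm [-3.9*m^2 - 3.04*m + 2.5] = -7.8*m - 3.04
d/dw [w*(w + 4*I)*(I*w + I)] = 3*I*w^2 + 2*w*(-4 + I) - 4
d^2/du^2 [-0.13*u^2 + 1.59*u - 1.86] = -0.260000000000000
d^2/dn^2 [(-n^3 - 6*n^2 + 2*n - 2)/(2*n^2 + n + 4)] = 18*(3*n^3 + 12*n^2 - 12*n - 10)/(8*n^6 + 12*n^5 + 54*n^4 + 49*n^3 + 108*n^2 + 48*n + 64)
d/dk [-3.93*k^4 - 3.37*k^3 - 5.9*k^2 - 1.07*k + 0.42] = -15.72*k^3 - 10.11*k^2 - 11.8*k - 1.07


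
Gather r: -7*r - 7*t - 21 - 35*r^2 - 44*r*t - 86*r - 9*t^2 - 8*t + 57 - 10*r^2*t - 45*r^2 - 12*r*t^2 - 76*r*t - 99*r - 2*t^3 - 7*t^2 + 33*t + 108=r^2*(-10*t - 80) + r*(-12*t^2 - 120*t - 192) - 2*t^3 - 16*t^2 + 18*t + 144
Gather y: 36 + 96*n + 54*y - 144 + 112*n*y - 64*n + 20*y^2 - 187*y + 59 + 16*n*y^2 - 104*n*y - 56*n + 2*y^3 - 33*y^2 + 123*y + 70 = -24*n + 2*y^3 + y^2*(16*n - 13) + y*(8*n - 10) + 21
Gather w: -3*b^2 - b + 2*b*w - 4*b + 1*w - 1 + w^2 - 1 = -3*b^2 - 5*b + w^2 + w*(2*b + 1) - 2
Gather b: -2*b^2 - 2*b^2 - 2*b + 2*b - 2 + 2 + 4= 4 - 4*b^2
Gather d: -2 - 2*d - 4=-2*d - 6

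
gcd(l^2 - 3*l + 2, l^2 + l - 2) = l - 1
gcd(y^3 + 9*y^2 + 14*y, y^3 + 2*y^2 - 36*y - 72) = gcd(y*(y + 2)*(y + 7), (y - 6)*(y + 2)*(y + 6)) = y + 2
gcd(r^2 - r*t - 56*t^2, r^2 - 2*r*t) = 1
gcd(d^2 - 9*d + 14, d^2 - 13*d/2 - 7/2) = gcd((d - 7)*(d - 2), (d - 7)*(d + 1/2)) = d - 7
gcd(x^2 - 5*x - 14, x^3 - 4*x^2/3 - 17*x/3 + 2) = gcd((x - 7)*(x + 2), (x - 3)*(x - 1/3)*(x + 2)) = x + 2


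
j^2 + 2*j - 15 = (j - 3)*(j + 5)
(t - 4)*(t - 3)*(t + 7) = t^3 - 37*t + 84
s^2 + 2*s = s*(s + 2)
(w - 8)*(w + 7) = w^2 - w - 56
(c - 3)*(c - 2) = c^2 - 5*c + 6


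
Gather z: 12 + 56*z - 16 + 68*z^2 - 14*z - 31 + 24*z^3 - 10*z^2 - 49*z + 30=24*z^3 + 58*z^2 - 7*z - 5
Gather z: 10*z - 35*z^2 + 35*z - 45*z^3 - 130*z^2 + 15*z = -45*z^3 - 165*z^2 + 60*z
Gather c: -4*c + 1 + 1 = 2 - 4*c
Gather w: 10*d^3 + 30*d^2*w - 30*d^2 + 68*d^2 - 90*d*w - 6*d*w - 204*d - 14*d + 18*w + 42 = 10*d^3 + 38*d^2 - 218*d + w*(30*d^2 - 96*d + 18) + 42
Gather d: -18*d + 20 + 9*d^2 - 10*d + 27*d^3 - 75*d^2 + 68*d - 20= 27*d^3 - 66*d^2 + 40*d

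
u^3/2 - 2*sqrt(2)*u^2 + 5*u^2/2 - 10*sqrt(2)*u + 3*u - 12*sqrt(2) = (u/2 + 1)*(u + 3)*(u - 4*sqrt(2))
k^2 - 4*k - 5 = (k - 5)*(k + 1)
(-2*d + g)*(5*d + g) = -10*d^2 + 3*d*g + g^2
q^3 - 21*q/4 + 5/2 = (q - 2)*(q - 1/2)*(q + 5/2)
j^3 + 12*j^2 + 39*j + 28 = (j + 1)*(j + 4)*(j + 7)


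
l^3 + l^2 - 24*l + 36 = (l - 3)*(l - 2)*(l + 6)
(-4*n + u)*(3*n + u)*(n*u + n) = -12*n^3*u - 12*n^3 - n^2*u^2 - n^2*u + n*u^3 + n*u^2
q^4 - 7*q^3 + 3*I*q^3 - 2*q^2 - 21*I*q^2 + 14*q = q*(q - 7)*(q + I)*(q + 2*I)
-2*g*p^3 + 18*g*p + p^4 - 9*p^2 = p*(-2*g + p)*(p - 3)*(p + 3)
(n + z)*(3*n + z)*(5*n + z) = 15*n^3 + 23*n^2*z + 9*n*z^2 + z^3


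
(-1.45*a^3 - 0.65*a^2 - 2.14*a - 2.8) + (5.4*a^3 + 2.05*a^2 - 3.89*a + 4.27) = 3.95*a^3 + 1.4*a^2 - 6.03*a + 1.47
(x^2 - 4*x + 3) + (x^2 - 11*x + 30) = 2*x^2 - 15*x + 33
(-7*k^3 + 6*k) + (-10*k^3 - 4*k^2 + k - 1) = -17*k^3 - 4*k^2 + 7*k - 1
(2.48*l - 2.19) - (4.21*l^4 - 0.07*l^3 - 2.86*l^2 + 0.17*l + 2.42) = -4.21*l^4 + 0.07*l^3 + 2.86*l^2 + 2.31*l - 4.61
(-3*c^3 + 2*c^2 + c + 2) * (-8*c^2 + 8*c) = 24*c^5 - 40*c^4 + 8*c^3 - 8*c^2 + 16*c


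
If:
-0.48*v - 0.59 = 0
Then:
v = -1.23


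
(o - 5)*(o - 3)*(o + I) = o^3 - 8*o^2 + I*o^2 + 15*o - 8*I*o + 15*I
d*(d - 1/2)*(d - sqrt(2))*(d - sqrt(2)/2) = d^4 - 3*sqrt(2)*d^3/2 - d^3/2 + d^2 + 3*sqrt(2)*d^2/4 - d/2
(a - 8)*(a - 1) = a^2 - 9*a + 8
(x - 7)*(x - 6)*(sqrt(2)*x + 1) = sqrt(2)*x^3 - 13*sqrt(2)*x^2 + x^2 - 13*x + 42*sqrt(2)*x + 42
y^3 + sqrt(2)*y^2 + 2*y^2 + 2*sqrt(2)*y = y*(y + 2)*(y + sqrt(2))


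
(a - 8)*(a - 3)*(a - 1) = a^3 - 12*a^2 + 35*a - 24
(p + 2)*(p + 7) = p^2 + 9*p + 14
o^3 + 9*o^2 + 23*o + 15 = (o + 1)*(o + 3)*(o + 5)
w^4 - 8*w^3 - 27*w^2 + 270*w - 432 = (w - 8)*(w - 3)^2*(w + 6)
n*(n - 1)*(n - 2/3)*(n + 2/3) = n^4 - n^3 - 4*n^2/9 + 4*n/9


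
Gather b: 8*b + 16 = 8*b + 16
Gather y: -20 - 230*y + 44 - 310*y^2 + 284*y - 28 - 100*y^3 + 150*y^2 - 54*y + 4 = -100*y^3 - 160*y^2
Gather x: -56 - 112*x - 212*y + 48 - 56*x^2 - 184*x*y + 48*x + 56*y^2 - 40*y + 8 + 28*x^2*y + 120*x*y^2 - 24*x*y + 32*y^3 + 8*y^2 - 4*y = x^2*(28*y - 56) + x*(120*y^2 - 208*y - 64) + 32*y^3 + 64*y^2 - 256*y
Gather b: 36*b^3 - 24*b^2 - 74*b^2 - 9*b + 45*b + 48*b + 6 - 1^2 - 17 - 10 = 36*b^3 - 98*b^2 + 84*b - 22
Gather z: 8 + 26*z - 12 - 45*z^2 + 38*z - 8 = -45*z^2 + 64*z - 12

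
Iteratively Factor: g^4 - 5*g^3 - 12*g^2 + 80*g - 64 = (g - 4)*(g^3 - g^2 - 16*g + 16) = (g - 4)^2*(g^2 + 3*g - 4) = (g - 4)^2*(g + 4)*(g - 1)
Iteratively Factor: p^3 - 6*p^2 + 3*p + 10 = (p - 2)*(p^2 - 4*p - 5) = (p - 5)*(p - 2)*(p + 1)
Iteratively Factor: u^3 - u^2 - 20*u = (u + 4)*(u^2 - 5*u) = (u - 5)*(u + 4)*(u)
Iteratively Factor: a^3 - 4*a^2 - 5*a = (a + 1)*(a^2 - 5*a) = a*(a + 1)*(a - 5)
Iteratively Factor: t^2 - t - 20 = (t + 4)*(t - 5)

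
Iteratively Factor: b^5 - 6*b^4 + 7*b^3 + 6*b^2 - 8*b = (b)*(b^4 - 6*b^3 + 7*b^2 + 6*b - 8) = b*(b - 2)*(b^3 - 4*b^2 - b + 4) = b*(b - 4)*(b - 2)*(b^2 - 1) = b*(b - 4)*(b - 2)*(b - 1)*(b + 1)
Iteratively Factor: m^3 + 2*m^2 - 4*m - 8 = (m + 2)*(m^2 - 4) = (m + 2)^2*(m - 2)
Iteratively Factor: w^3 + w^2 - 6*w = (w + 3)*(w^2 - 2*w) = (w - 2)*(w + 3)*(w)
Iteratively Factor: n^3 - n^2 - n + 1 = (n + 1)*(n^2 - 2*n + 1) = (n - 1)*(n + 1)*(n - 1)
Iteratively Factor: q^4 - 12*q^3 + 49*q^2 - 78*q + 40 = (q - 2)*(q^3 - 10*q^2 + 29*q - 20) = (q - 5)*(q - 2)*(q^2 - 5*q + 4) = (q - 5)*(q - 4)*(q - 2)*(q - 1)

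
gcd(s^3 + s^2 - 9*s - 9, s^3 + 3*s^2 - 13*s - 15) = s^2 - 2*s - 3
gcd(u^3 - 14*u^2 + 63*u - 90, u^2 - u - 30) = u - 6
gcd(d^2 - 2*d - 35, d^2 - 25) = d + 5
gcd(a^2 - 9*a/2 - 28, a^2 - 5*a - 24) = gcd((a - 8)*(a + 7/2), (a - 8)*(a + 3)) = a - 8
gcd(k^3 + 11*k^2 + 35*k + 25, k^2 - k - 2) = k + 1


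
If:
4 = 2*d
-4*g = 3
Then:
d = 2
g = -3/4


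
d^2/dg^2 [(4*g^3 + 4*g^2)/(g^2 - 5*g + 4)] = 16*(13*g^3 - 36*g^2 + 24*g + 8)/(g^6 - 15*g^5 + 87*g^4 - 245*g^3 + 348*g^2 - 240*g + 64)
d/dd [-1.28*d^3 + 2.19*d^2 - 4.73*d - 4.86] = -3.84*d^2 + 4.38*d - 4.73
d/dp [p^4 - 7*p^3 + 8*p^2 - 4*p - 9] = 4*p^3 - 21*p^2 + 16*p - 4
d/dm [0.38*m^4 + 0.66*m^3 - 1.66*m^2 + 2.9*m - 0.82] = 1.52*m^3 + 1.98*m^2 - 3.32*m + 2.9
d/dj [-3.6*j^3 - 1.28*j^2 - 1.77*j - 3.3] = -10.8*j^2 - 2.56*j - 1.77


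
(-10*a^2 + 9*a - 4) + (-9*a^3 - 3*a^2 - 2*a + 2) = -9*a^3 - 13*a^2 + 7*a - 2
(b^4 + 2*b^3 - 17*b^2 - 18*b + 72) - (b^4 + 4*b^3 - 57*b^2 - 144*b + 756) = -2*b^3 + 40*b^2 + 126*b - 684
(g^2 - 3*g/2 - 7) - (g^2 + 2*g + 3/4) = -7*g/2 - 31/4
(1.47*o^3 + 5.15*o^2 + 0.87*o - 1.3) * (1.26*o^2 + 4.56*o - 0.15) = 1.8522*o^5 + 13.1922*o^4 + 24.3597*o^3 + 1.5567*o^2 - 6.0585*o + 0.195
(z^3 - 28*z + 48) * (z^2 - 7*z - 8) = z^5 - 7*z^4 - 36*z^3 + 244*z^2 - 112*z - 384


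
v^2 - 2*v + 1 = (v - 1)^2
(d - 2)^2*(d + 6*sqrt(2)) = d^3 - 4*d^2 + 6*sqrt(2)*d^2 - 24*sqrt(2)*d + 4*d + 24*sqrt(2)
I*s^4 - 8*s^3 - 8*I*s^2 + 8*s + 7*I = (s + 1)*(s + I)*(s + 7*I)*(I*s - I)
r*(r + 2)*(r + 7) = r^3 + 9*r^2 + 14*r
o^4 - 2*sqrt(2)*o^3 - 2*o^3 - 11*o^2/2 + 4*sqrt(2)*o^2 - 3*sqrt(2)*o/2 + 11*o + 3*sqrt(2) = (o - 2)*(o - 3*sqrt(2))*(o + sqrt(2)/2)^2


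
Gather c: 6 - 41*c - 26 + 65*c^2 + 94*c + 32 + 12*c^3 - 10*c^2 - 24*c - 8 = 12*c^3 + 55*c^2 + 29*c + 4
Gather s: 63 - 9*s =63 - 9*s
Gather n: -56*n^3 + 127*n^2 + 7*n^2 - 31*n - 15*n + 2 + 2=-56*n^3 + 134*n^2 - 46*n + 4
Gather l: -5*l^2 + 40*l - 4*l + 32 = -5*l^2 + 36*l + 32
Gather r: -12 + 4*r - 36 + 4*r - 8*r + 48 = 0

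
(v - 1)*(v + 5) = v^2 + 4*v - 5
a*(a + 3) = a^2 + 3*a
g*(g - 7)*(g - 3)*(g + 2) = g^4 - 8*g^3 + g^2 + 42*g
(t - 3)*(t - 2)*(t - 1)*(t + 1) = t^4 - 5*t^3 + 5*t^2 + 5*t - 6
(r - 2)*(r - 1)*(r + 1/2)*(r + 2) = r^4 - r^3/2 - 9*r^2/2 + 2*r + 2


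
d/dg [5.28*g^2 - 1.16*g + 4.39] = 10.56*g - 1.16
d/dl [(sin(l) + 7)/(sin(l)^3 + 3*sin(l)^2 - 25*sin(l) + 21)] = 2*(2 - sin(l))*cos(l)/((sin(l) - 3)^2*(sin(l) - 1)^2)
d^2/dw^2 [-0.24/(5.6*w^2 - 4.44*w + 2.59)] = (15.0528*w^2 - 11.93472*w - 0.24*(11.2*w - 4.44)*(22.4*w - 8.88) + 6.96192)/(5.6*w^2 - 4.44*w + 2.59)^3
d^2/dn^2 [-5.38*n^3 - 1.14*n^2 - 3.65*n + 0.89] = -32.28*n - 2.28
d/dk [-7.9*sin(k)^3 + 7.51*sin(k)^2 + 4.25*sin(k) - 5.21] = (-23.7*sin(k)^2 + 15.02*sin(k) + 4.25)*cos(k)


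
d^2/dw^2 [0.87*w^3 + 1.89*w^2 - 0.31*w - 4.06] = 5.22*w + 3.78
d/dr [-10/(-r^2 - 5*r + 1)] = 10*(-2*r - 5)/(r^2 + 5*r - 1)^2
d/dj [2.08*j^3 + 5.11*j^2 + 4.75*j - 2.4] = 6.24*j^2 + 10.22*j + 4.75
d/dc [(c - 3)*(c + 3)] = 2*c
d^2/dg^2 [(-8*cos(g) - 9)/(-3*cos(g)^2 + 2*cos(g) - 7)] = 4*(324*(1 - cos(2*g))^2*cos(g) + 186*(1 - cos(2*g))^2 + 1657*cos(g) - 350*cos(2*g) - 369*cos(3*g) - 72*cos(5*g) - 930)/(4*cos(g) - 3*cos(2*g) - 17)^3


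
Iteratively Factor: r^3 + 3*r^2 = (r + 3)*(r^2) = r*(r + 3)*(r)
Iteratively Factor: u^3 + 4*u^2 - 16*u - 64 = (u - 4)*(u^2 + 8*u + 16) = (u - 4)*(u + 4)*(u + 4)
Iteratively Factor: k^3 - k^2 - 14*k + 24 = (k - 3)*(k^2 + 2*k - 8) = (k - 3)*(k + 4)*(k - 2)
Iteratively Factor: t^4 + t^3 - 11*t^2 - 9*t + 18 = (t - 3)*(t^3 + 4*t^2 + t - 6) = (t - 3)*(t + 2)*(t^2 + 2*t - 3) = (t - 3)*(t + 2)*(t + 3)*(t - 1)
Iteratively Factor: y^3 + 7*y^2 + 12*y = (y)*(y^2 + 7*y + 12) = y*(y + 3)*(y + 4)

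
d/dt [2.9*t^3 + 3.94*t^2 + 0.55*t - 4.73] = 8.7*t^2 + 7.88*t + 0.55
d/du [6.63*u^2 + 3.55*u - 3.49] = 13.26*u + 3.55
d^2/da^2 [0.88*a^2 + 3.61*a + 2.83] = 1.76000000000000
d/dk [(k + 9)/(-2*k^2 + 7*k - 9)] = (-2*k^2 + 7*k + (k + 9)*(4*k - 7) - 9)/(2*k^2 - 7*k + 9)^2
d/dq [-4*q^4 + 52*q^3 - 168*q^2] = 4*q*(-4*q^2 + 39*q - 84)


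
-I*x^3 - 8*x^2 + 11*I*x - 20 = (x - 5*I)*(x - 4*I)*(-I*x + 1)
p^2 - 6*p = p*(p - 6)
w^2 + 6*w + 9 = (w + 3)^2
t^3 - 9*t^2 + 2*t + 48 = (t - 8)*(t - 3)*(t + 2)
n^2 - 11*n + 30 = (n - 6)*(n - 5)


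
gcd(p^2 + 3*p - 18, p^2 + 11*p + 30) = p + 6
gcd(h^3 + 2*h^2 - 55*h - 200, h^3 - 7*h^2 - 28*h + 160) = h^2 - 3*h - 40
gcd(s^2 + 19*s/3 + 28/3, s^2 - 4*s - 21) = 1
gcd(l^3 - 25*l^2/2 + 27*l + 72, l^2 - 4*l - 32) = l - 8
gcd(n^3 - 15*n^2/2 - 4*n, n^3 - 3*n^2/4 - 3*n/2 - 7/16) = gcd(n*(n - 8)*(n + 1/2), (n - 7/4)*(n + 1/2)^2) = n + 1/2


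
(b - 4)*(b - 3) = b^2 - 7*b + 12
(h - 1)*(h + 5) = h^2 + 4*h - 5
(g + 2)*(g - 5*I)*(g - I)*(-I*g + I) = -I*g^4 - 6*g^3 - I*g^3 - 6*g^2 + 7*I*g^2 + 12*g + 5*I*g - 10*I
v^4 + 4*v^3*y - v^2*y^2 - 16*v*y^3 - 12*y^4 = (v - 2*y)*(v + y)*(v + 2*y)*(v + 3*y)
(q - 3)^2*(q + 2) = q^3 - 4*q^2 - 3*q + 18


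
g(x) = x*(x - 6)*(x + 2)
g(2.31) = -36.74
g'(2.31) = -14.47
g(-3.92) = -74.66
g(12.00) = 1008.00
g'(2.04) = -15.84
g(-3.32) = -40.84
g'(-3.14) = 42.70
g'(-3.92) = 65.46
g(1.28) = -19.82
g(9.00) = 297.00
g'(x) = x*(x - 6) + x*(x + 2) + (x - 6)*(x + 2) = 3*x^2 - 8*x - 12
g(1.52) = -23.97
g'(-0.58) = -6.35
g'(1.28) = -17.32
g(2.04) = -32.64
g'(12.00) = 324.00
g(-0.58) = 5.42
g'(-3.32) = 47.63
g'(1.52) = -17.23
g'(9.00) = 159.00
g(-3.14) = -32.72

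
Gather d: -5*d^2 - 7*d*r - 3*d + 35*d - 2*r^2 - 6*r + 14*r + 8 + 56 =-5*d^2 + d*(32 - 7*r) - 2*r^2 + 8*r + 64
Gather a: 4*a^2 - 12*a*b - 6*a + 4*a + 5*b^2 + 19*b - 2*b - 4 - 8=4*a^2 + a*(-12*b - 2) + 5*b^2 + 17*b - 12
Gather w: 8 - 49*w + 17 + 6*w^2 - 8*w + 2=6*w^2 - 57*w + 27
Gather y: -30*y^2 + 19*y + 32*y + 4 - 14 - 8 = -30*y^2 + 51*y - 18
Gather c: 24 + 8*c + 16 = 8*c + 40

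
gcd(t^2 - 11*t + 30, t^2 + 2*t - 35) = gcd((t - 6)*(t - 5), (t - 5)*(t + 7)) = t - 5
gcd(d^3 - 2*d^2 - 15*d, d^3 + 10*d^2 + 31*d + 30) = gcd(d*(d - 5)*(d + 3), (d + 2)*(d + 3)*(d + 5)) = d + 3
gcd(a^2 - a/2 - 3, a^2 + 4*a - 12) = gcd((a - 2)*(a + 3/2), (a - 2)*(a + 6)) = a - 2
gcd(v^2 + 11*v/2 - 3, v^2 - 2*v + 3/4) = v - 1/2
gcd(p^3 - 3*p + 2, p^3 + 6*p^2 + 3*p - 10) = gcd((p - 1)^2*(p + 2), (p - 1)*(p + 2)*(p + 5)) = p^2 + p - 2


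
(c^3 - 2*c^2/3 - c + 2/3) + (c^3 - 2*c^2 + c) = 2*c^3 - 8*c^2/3 + 2/3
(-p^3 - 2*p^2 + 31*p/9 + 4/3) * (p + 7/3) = -p^4 - 13*p^3/3 - 11*p^2/9 + 253*p/27 + 28/9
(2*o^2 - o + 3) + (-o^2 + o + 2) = o^2 + 5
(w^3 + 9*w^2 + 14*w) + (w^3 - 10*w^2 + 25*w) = 2*w^3 - w^2 + 39*w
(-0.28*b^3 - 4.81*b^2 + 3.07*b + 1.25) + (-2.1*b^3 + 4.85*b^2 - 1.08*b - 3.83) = -2.38*b^3 + 0.04*b^2 + 1.99*b - 2.58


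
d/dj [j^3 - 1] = 3*j^2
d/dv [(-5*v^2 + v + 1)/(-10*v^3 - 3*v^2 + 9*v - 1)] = 2*(-25*v^4 + 10*v^3 - 6*v^2 + 8*v - 5)/(100*v^6 + 60*v^5 - 171*v^4 - 34*v^3 + 87*v^2 - 18*v + 1)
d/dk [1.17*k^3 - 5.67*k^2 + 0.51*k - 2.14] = 3.51*k^2 - 11.34*k + 0.51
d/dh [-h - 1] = -1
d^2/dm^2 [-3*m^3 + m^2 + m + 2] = 2 - 18*m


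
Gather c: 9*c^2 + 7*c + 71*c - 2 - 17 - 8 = 9*c^2 + 78*c - 27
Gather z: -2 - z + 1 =-z - 1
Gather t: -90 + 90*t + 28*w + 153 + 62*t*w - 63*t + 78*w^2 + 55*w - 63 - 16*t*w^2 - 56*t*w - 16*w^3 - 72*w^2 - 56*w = t*(-16*w^2 + 6*w + 27) - 16*w^3 + 6*w^2 + 27*w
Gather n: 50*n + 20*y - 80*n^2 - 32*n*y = -80*n^2 + n*(50 - 32*y) + 20*y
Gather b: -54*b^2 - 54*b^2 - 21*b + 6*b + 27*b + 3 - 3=-108*b^2 + 12*b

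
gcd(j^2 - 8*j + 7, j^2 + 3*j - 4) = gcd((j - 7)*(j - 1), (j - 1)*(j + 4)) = j - 1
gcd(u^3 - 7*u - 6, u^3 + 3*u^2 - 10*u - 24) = u^2 - u - 6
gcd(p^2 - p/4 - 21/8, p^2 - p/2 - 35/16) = p - 7/4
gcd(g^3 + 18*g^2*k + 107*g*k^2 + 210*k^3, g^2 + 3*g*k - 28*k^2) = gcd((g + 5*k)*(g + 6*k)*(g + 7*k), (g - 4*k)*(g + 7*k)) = g + 7*k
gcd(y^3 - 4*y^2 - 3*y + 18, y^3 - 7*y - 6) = y^2 - y - 6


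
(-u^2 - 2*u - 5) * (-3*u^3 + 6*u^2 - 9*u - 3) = 3*u^5 + 12*u^3 - 9*u^2 + 51*u + 15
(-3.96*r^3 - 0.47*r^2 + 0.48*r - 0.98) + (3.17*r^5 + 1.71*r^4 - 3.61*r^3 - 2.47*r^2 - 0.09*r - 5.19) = 3.17*r^5 + 1.71*r^4 - 7.57*r^3 - 2.94*r^2 + 0.39*r - 6.17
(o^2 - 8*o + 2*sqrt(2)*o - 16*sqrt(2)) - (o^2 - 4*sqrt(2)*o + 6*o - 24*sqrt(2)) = -14*o + 6*sqrt(2)*o + 8*sqrt(2)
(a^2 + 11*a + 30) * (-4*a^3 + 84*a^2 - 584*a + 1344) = -4*a^5 + 40*a^4 + 220*a^3 - 2560*a^2 - 2736*a + 40320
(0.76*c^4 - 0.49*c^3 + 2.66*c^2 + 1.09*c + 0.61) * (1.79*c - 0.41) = 1.3604*c^5 - 1.1887*c^4 + 4.9623*c^3 + 0.8605*c^2 + 0.645*c - 0.2501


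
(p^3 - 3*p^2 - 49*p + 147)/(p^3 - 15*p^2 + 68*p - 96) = (p^2 - 49)/(p^2 - 12*p + 32)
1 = 1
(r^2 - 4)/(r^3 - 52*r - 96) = (r - 2)/(r^2 - 2*r - 48)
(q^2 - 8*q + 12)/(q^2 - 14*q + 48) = (q - 2)/(q - 8)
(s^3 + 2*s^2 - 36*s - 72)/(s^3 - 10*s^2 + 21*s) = (s^3 + 2*s^2 - 36*s - 72)/(s*(s^2 - 10*s + 21))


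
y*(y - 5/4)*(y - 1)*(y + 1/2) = y^4 - 7*y^3/4 + y^2/8 + 5*y/8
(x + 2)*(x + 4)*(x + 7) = x^3 + 13*x^2 + 50*x + 56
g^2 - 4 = (g - 2)*(g + 2)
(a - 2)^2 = a^2 - 4*a + 4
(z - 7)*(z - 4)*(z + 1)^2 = z^4 - 9*z^3 + 7*z^2 + 45*z + 28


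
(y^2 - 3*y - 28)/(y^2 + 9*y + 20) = (y - 7)/(y + 5)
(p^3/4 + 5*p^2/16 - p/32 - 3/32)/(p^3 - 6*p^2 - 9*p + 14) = (8*p^3 + 10*p^2 - p - 3)/(32*(p^3 - 6*p^2 - 9*p + 14))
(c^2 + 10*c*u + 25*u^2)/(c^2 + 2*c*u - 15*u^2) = (-c - 5*u)/(-c + 3*u)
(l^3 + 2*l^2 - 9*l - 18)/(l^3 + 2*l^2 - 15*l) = (l^2 + 5*l + 6)/(l*(l + 5))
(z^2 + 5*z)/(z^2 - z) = (z + 5)/(z - 1)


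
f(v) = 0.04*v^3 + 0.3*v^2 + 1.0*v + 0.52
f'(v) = 0.12*v^2 + 0.6*v + 1.0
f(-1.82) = -0.55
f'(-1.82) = 0.31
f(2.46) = 5.39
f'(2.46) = 3.20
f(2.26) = 4.77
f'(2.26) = 2.97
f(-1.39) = -0.40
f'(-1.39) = 0.40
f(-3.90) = -1.19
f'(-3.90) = 0.49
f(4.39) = 14.08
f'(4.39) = 5.95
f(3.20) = 8.10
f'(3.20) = 4.15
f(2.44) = 5.33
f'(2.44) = 3.18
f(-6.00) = -3.32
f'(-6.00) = 1.72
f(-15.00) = -81.98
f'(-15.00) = 19.00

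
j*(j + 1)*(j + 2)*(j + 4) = j^4 + 7*j^3 + 14*j^2 + 8*j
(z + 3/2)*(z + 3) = z^2 + 9*z/2 + 9/2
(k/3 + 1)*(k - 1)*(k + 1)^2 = k^4/3 + 4*k^3/3 + 2*k^2/3 - 4*k/3 - 1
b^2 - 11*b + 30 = (b - 6)*(b - 5)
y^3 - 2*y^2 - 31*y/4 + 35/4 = (y - 7/2)*(y - 1)*(y + 5/2)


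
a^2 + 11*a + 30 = (a + 5)*(a + 6)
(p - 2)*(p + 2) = p^2 - 4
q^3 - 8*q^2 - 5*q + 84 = (q - 7)*(q - 4)*(q + 3)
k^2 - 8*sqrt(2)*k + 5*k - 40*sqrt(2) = (k + 5)*(k - 8*sqrt(2))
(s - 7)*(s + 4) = s^2 - 3*s - 28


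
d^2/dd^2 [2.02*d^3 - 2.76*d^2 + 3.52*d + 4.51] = 12.12*d - 5.52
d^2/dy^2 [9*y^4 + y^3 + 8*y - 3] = 6*y*(18*y + 1)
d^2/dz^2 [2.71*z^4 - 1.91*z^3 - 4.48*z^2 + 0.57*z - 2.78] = 32.52*z^2 - 11.46*z - 8.96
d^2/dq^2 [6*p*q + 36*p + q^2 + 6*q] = 2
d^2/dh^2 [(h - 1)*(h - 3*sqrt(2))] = 2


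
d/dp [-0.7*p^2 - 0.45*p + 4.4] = -1.4*p - 0.45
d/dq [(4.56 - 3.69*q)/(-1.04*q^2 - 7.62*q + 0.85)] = (-3.8376*q^2 + 9.4848*q + 31.6107)/(1.0816*q^4 + 15.8496*q^3 + 56.2964*q^2 - 12.954*q + 0.7225)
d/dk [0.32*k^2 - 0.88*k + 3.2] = 0.64*k - 0.88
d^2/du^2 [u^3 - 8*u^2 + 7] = 6*u - 16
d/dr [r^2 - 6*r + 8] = 2*r - 6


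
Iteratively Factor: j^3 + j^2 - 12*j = (j - 3)*(j^2 + 4*j) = j*(j - 3)*(j + 4)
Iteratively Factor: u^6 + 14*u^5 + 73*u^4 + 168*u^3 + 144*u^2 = (u)*(u^5 + 14*u^4 + 73*u^3 + 168*u^2 + 144*u) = u*(u + 4)*(u^4 + 10*u^3 + 33*u^2 + 36*u) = u*(u + 4)^2*(u^3 + 6*u^2 + 9*u) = u^2*(u + 4)^2*(u^2 + 6*u + 9) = u^2*(u + 3)*(u + 4)^2*(u + 3)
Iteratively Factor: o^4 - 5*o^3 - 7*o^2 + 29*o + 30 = (o + 1)*(o^3 - 6*o^2 - o + 30) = (o + 1)*(o + 2)*(o^2 - 8*o + 15) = (o - 3)*(o + 1)*(o + 2)*(o - 5)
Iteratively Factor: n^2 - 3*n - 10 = (n - 5)*(n + 2)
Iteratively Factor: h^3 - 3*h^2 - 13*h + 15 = (h + 3)*(h^2 - 6*h + 5) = (h - 1)*(h + 3)*(h - 5)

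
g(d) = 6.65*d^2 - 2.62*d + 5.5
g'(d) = 13.3*d - 2.62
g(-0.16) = 6.09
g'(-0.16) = -4.75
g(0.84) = 7.99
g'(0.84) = 8.55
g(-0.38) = 7.46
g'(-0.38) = -7.67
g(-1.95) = 35.90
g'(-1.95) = -28.56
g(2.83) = 51.34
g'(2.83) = 35.02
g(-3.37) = 89.85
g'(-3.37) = -47.44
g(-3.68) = 105.20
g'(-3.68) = -51.56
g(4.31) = 117.74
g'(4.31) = 54.70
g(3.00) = 57.49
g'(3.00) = 37.28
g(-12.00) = 994.54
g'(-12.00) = -162.22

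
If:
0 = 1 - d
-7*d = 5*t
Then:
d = 1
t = -7/5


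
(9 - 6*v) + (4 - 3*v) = 13 - 9*v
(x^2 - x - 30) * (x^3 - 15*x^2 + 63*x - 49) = x^5 - 16*x^4 + 48*x^3 + 338*x^2 - 1841*x + 1470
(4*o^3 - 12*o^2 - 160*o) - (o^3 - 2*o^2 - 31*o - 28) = 3*o^3 - 10*o^2 - 129*o + 28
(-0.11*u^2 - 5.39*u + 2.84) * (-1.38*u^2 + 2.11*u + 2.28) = 0.1518*u^4 + 7.2061*u^3 - 15.5429*u^2 - 6.2968*u + 6.4752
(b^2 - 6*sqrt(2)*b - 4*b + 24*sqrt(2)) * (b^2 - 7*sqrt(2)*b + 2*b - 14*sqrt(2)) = b^4 - 13*sqrt(2)*b^3 - 2*b^3 + 26*sqrt(2)*b^2 + 76*b^2 - 168*b + 104*sqrt(2)*b - 672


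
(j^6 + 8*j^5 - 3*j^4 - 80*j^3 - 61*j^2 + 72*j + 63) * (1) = j^6 + 8*j^5 - 3*j^4 - 80*j^3 - 61*j^2 + 72*j + 63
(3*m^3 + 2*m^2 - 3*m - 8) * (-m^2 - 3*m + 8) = -3*m^5 - 11*m^4 + 21*m^3 + 33*m^2 - 64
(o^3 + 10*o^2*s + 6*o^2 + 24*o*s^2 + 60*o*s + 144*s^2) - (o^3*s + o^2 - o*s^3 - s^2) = -o^3*s + o^3 + 10*o^2*s + 5*o^2 + o*s^3 + 24*o*s^2 + 60*o*s + 145*s^2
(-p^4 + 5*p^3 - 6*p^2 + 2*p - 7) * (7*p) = -7*p^5 + 35*p^4 - 42*p^3 + 14*p^2 - 49*p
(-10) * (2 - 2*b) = 20*b - 20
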